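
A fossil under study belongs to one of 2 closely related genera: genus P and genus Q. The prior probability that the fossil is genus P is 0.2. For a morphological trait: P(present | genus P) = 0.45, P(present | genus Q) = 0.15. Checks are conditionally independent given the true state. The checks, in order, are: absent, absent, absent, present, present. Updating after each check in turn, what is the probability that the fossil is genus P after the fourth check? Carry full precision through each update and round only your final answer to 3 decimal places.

0.169

Apply Bayes' rule sequentially, carrying P(genus P) forward.
After 'absent': P(genus P) = 0.55·0.2000 / (0.55·0.2000 + 0.85·0.8000) ≈ 0.1392
After 'absent': P(genus P) = 0.55·0.1392 / (0.55·0.1392 + 0.85·0.8608) ≈ 0.0948
After 'absent': P(genus P) = 0.55·0.0948 / (0.55·0.0948 + 0.85·0.9052) ≈ 0.0634
After 'present': P(genus P) = 0.45·0.0634 / (0.45·0.0634 + 0.15·0.9366) ≈ 0.1689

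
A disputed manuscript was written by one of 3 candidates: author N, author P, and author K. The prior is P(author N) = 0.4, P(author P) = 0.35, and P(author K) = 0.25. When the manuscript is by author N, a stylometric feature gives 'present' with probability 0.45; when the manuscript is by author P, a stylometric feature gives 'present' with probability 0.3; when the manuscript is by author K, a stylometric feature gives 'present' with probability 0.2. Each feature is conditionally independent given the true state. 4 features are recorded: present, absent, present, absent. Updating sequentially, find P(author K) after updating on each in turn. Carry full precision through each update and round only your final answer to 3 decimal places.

0.138

After 'present': normaliser = 0.45·0.4000 + 0.3·0.3500 + 0.2·0.2500; P(author N) ≈ 0.5373, P(author P) ≈ 0.3134, P(author K) ≈ 0.1493
After 'absent': normaliser = 0.55·0.5373 + 0.7·0.3134 + 0.8·0.1493; P(author N) ≈ 0.4659, P(author P) ≈ 0.3459, P(author K) ≈ 0.1882
After 'present': normaliser = 0.45·0.4659 + 0.3·0.3459 + 0.2·0.1882; P(author N) ≈ 0.5972, P(author P) ≈ 0.2956, P(author K) ≈ 0.1072
After 'absent': normaliser = 0.55·0.5972 + 0.7·0.2956 + 0.8·0.1072; P(author N) ≈ 0.5288, P(author P) ≈ 0.3331, P(author K) ≈ 0.1381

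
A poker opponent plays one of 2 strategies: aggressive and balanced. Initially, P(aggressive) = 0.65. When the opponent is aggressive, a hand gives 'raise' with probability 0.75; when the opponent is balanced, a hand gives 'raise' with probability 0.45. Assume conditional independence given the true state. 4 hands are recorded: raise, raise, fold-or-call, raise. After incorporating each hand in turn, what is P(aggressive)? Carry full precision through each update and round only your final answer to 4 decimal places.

0.7963

Apply Bayes' rule sequentially, carrying P(aggressive) forward.
After 'raise': P(aggressive) = 0.75·0.6500 / (0.75·0.6500 + 0.45·0.3500) ≈ 0.7558
After 'raise': P(aggressive) = 0.75·0.7558 / (0.75·0.7558 + 0.45·0.2442) ≈ 0.8376
After 'fold-or-call': P(aggressive) = 0.25·0.8376 / (0.25·0.8376 + 0.55·0.1624) ≈ 0.7010
After 'raise': P(aggressive) = 0.75·0.7010 / (0.75·0.7010 + 0.45·0.2990) ≈ 0.7963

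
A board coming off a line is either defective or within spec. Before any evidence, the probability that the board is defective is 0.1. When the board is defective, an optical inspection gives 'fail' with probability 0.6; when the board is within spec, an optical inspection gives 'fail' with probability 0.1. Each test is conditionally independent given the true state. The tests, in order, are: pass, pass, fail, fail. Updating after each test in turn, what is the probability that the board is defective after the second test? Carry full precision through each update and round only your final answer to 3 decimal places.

After 'pass': P(defective) = 0.4·0.1000 / (0.4·0.1000 + 0.9·0.9000) ≈ 0.0471
After 'pass': P(defective) = 0.4·0.0471 / (0.4·0.0471 + 0.9·0.9529) ≈ 0.0215

0.021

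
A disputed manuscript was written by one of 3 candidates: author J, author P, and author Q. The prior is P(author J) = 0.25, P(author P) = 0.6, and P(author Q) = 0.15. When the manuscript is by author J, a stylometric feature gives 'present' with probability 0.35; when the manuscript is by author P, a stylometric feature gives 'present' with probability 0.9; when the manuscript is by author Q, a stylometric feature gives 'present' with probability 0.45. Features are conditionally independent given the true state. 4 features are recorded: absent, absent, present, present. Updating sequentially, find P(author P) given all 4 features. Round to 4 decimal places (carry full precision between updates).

After 'absent': normaliser = 0.65·0.2500 + 0.1·0.6000 + 0.55·0.1500; P(author J) ≈ 0.5328, P(author P) ≈ 0.1967, P(author Q) ≈ 0.2705
After 'absent': normaliser = 0.65·0.5328 + 0.1·0.1967 + 0.55·0.2705; P(author J) ≈ 0.6728, P(author P) ≈ 0.0382, P(author Q) ≈ 0.2890
After 'present': normaliser = 0.35·0.6728 + 0.9·0.0382 + 0.45·0.2890; P(author J) ≈ 0.5888, P(author P) ≈ 0.0860, P(author Q) ≈ 0.3252
After 'present': normaliser = 0.35·0.5888 + 0.9·0.0860 + 0.45·0.3252; P(author J) ≈ 0.4794, P(author P) ≈ 0.1801, P(author Q) ≈ 0.3405

0.1801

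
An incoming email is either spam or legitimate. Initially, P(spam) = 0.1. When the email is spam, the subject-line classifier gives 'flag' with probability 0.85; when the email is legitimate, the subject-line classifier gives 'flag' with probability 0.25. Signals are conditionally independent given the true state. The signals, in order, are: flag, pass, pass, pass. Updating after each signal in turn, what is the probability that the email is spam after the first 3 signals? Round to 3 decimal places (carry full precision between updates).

Apply Bayes' rule sequentially, carrying P(spam) forward.
After 'flag': P(spam) = 0.85·0.1000 / (0.85·0.1000 + 0.25·0.9000) ≈ 0.2742
After 'pass': P(spam) = 0.15·0.2742 / (0.15·0.2742 + 0.75·0.7258) ≈ 0.0702
After 'pass': P(spam) = 0.15·0.0702 / (0.15·0.0702 + 0.75·0.9298) ≈ 0.0149

0.015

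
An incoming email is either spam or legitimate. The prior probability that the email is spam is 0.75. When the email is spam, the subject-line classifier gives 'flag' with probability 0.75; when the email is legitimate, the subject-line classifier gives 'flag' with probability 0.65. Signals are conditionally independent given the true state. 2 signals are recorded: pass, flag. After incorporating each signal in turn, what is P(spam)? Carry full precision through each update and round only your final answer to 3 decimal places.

After 'pass': P(spam) = 0.25·0.7500 / (0.25·0.7500 + 0.35·0.2500) ≈ 0.6818
After 'flag': P(spam) = 0.75·0.6818 / (0.75·0.6818 + 0.65·0.3182) ≈ 0.7120

0.712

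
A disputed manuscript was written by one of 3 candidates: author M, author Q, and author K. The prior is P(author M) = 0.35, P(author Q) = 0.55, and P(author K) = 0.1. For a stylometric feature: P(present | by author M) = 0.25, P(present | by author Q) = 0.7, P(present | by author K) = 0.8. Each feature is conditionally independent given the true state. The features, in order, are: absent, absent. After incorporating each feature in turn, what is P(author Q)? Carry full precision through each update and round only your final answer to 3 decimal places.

After 'absent': normaliser = 0.75·0.3500 + 0.3·0.5500 + 0.2·0.1000; P(author M) ≈ 0.5866, P(author Q) ≈ 0.3687, P(author K) ≈ 0.0447
After 'absent': normaliser = 0.75·0.5866 + 0.3·0.3687 + 0.2·0.0447; P(author M) ≈ 0.7863, P(author Q) ≈ 0.1977, P(author K) ≈ 0.0160

0.198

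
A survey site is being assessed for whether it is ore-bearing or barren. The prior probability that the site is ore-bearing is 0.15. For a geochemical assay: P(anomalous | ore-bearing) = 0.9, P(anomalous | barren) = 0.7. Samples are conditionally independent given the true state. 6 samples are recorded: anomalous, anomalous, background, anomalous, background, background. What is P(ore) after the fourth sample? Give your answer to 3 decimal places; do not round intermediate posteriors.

0.111

After 'anomalous': P(ore) = 0.9·0.1500 / (0.9·0.1500 + 0.7·0.8500) ≈ 0.1849
After 'anomalous': P(ore) = 0.9·0.1849 / (0.9·0.1849 + 0.7·0.8151) ≈ 0.2258
After 'background': P(ore) = 0.1·0.2258 / (0.1·0.2258 + 0.3·0.7742) ≈ 0.0886
After 'anomalous': P(ore) = 0.9·0.0886 / (0.9·0.0886 + 0.7·0.9114) ≈ 0.1111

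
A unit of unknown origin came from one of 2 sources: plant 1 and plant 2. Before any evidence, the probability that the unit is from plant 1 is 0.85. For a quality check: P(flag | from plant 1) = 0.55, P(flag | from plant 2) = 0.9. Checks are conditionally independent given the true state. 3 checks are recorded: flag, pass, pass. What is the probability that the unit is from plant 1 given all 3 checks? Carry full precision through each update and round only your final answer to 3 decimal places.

0.986

Apply Bayes' rule sequentially, carrying P(plant 1) forward.
After 'flag': P(plant 1) = 0.55·0.8500 / (0.55·0.8500 + 0.9·0.1500) ≈ 0.7759
After 'pass': P(plant 1) = 0.45·0.7759 / (0.45·0.7759 + 0.1·0.2241) ≈ 0.9397
After 'pass': P(plant 1) = 0.45·0.9397 / (0.45·0.9397 + 0.1·0.0603) ≈ 0.9859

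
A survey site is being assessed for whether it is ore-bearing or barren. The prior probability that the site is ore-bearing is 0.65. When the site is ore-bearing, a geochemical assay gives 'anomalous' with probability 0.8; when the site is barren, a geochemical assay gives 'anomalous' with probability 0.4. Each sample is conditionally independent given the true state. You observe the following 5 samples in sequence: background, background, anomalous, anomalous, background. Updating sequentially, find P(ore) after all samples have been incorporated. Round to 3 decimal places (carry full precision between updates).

After 'background': P(ore) = 0.2·0.6500 / (0.2·0.6500 + 0.6·0.3500) ≈ 0.3824
After 'background': P(ore) = 0.2·0.3824 / (0.2·0.3824 + 0.6·0.6176) ≈ 0.1711
After 'anomalous': P(ore) = 0.8·0.1711 / (0.8·0.1711 + 0.4·0.8289) ≈ 0.2921
After 'anomalous': P(ore) = 0.8·0.2921 / (0.8·0.2921 + 0.4·0.7079) ≈ 0.4522
After 'background': P(ore) = 0.2·0.4522 / (0.2·0.4522 + 0.6·0.5478) ≈ 0.2158

0.216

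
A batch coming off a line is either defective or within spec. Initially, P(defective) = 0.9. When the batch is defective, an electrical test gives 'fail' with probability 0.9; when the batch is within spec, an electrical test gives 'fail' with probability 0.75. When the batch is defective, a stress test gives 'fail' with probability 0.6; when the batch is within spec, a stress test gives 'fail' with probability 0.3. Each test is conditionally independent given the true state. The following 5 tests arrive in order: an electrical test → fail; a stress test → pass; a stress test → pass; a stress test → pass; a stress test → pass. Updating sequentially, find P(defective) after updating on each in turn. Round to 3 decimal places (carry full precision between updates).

Apply Bayes' rule sequentially, carrying P(defective) forward.
After an electrical test='fail': P(defective) = 0.9·0.9000 / (0.9·0.9000 + 0.75·0.1000) ≈ 0.9153
After a stress test='pass': P(defective) = 0.4·0.9153 / (0.4·0.9153 + 0.7·0.0847) ≈ 0.8606
After a stress test='pass': P(defective) = 0.4·0.8606 / (0.4·0.8606 + 0.7·0.1394) ≈ 0.7791
After a stress test='pass': P(defective) = 0.4·0.7791 / (0.4·0.7791 + 0.7·0.2209) ≈ 0.6683
After a stress test='pass': P(defective) = 0.4·0.6683 / (0.4·0.6683 + 0.7·0.3317) ≈ 0.5352

0.535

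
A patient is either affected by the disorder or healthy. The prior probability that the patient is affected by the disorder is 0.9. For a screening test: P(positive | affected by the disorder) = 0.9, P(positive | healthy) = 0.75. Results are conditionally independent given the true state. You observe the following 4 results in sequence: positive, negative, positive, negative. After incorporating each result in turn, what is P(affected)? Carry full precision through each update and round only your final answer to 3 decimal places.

0.675

After 'positive': P(affected) = 0.9·0.9000 / (0.9·0.9000 + 0.75·0.1000) ≈ 0.9153
After 'negative': P(affected) = 0.1·0.9153 / (0.1·0.9153 + 0.25·0.0847) ≈ 0.8120
After 'positive': P(affected) = 0.9·0.8120 / (0.9·0.8120 + 0.75·0.1880) ≈ 0.8383
After 'negative': P(affected) = 0.1·0.8383 / (0.1·0.8383 + 0.25·0.1617) ≈ 0.6746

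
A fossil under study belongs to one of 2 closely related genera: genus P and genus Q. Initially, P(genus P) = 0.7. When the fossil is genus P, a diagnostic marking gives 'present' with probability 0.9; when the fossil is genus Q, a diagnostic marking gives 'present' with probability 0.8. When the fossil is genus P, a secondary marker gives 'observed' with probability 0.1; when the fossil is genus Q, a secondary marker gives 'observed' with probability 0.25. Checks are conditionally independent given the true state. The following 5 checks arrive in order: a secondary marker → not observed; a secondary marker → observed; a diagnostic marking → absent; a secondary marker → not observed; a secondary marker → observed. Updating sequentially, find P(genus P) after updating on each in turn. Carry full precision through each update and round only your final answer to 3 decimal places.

After a secondary marker='not observed': P(genus P) = 0.9·0.7000 / (0.9·0.7000 + 0.75·0.3000) ≈ 0.7368
After a secondary marker='observed': P(genus P) = 0.1·0.7368 / (0.1·0.7368 + 0.25·0.2632) ≈ 0.5283
After a diagnostic marking='absent': P(genus P) = 0.1·0.5283 / (0.1·0.5283 + 0.2·0.4717) ≈ 0.3590
After a secondary marker='not observed': P(genus P) = 0.9·0.3590 / (0.9·0.3590 + 0.75·0.6410) ≈ 0.4019
After a secondary marker='observed': P(genus P) = 0.1·0.4019 / (0.1·0.4019 + 0.25·0.5981) ≈ 0.2119

0.212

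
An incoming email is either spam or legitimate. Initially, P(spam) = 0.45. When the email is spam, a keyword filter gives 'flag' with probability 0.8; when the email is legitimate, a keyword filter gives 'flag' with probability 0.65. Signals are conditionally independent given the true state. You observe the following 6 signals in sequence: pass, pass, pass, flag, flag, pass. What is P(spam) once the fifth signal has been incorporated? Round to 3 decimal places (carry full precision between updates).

After 'pass': P(spam) = 0.2·0.4500 / (0.2·0.4500 + 0.35·0.5500) ≈ 0.3186
After 'pass': P(spam) = 0.2·0.3186 / (0.2·0.3186 + 0.35·0.6814) ≈ 0.2108
After 'pass': P(spam) = 0.2·0.2108 / (0.2·0.2108 + 0.35·0.7892) ≈ 0.1324
After 'flag': P(spam) = 0.8·0.1324 / (0.8·0.1324 + 0.65·0.8676) ≈ 0.1582
After 'flag': P(spam) = 0.8·0.1582 / (0.8·0.1582 + 0.65·0.8418) ≈ 0.1878

0.188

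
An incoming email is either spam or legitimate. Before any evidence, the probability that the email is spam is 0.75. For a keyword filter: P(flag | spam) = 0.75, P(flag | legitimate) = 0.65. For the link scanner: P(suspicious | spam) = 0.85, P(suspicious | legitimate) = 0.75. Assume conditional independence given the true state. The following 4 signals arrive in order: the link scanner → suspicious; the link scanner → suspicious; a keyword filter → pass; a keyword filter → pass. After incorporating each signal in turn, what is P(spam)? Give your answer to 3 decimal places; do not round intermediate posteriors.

0.663

After the link scanner='suspicious': P(spam) = 0.85·0.7500 / (0.85·0.7500 + 0.75·0.2500) ≈ 0.7727
After the link scanner='suspicious': P(spam) = 0.85·0.7727 / (0.85·0.7727 + 0.75·0.2273) ≈ 0.7940
After a keyword filter='pass': P(spam) = 0.25·0.7940 / (0.25·0.7940 + 0.35·0.2060) ≈ 0.7335
After a keyword filter='pass': P(spam) = 0.25·0.7335 / (0.25·0.7335 + 0.35·0.2665) ≈ 0.6628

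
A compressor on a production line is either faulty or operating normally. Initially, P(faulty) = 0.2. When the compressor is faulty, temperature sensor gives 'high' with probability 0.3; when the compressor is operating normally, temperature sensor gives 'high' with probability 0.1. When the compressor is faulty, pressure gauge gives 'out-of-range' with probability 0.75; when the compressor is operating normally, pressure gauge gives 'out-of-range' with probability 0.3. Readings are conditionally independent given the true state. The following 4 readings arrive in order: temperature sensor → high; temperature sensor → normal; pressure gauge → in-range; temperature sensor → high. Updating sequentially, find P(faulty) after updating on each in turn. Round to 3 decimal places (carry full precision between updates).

0.385

After temperature sensor='high': P(faulty) = 0.3·0.2000 / (0.3·0.2000 + 0.1·0.8000) ≈ 0.4286
After temperature sensor='normal': P(faulty) = 0.7·0.4286 / (0.7·0.4286 + 0.9·0.5714) ≈ 0.3684
After pressure gauge='in-range': P(faulty) = 0.25·0.3684 / (0.25·0.3684 + 0.7·0.6316) ≈ 0.1724
After temperature sensor='high': P(faulty) = 0.3·0.1724 / (0.3·0.1724 + 0.1·0.8276) ≈ 0.3846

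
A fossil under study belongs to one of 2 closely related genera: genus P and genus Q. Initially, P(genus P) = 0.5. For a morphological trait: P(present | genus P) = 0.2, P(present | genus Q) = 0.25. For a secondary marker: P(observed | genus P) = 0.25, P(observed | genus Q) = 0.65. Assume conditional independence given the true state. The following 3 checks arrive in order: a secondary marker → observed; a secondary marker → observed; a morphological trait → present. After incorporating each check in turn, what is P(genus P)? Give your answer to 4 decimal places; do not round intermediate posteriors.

0.1058

After a secondary marker='observed': P(genus P) = 0.25·0.5000 / (0.25·0.5000 + 0.65·0.5000) ≈ 0.2778
After a secondary marker='observed': P(genus P) = 0.25·0.2778 / (0.25·0.2778 + 0.65·0.7222) ≈ 0.1289
After a morphological trait='present': P(genus P) = 0.2·0.1289 / (0.2·0.1289 + 0.25·0.8711) ≈ 0.1058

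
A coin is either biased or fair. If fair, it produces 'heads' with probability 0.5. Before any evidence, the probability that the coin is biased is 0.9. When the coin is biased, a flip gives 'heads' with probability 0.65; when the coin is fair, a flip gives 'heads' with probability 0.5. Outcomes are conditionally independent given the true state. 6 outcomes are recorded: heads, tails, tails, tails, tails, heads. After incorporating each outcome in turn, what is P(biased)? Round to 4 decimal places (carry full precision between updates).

0.7850

After 'heads': P(biased) = 0.65·0.9000 / (0.65·0.9000 + 0.5·0.1000) ≈ 0.9213
After 'tails': P(biased) = 0.35·0.9213 / (0.35·0.9213 + 0.5·0.0787) ≈ 0.8912
After 'tails': P(biased) = 0.35·0.8912 / (0.35·0.8912 + 0.5·0.1088) ≈ 0.8515
After 'tails': P(biased) = 0.35·0.8515 / (0.35·0.8515 + 0.5·0.1485) ≈ 0.8005
After 'tails': P(biased) = 0.35·0.8005 / (0.35·0.8005 + 0.5·0.1995) ≈ 0.7375
After 'heads': P(biased) = 0.65·0.7375 / (0.65·0.7375 + 0.5·0.2625) ≈ 0.7850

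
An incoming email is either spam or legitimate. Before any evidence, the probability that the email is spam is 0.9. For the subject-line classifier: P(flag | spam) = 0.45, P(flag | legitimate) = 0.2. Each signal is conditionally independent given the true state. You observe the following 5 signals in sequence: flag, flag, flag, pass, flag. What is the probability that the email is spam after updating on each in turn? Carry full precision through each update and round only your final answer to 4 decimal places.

0.9937

After 'flag': P(spam) = 0.45·0.9000 / (0.45·0.9000 + 0.2·0.1000) ≈ 0.9529
After 'flag': P(spam) = 0.45·0.9529 / (0.45·0.9529 + 0.2·0.0471) ≈ 0.9785
After 'flag': P(spam) = 0.45·0.9785 / (0.45·0.9785 + 0.2·0.0215) ≈ 0.9903
After 'pass': P(spam) = 0.55·0.9903 / (0.55·0.9903 + 0.8·0.0097) ≈ 0.9860
After 'flag': P(spam) = 0.45·0.9860 / (0.45·0.9860 + 0.2·0.0140) ≈ 0.9937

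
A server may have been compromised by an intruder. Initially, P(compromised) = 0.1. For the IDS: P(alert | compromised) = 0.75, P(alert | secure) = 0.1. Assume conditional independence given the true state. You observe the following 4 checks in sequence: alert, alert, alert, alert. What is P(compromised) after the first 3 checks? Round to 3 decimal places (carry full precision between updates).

0.979

Apply Bayes' rule sequentially, carrying P(compromised) forward.
After 'alert': P(compromised) = 0.75·0.1000 / (0.75·0.1000 + 0.1·0.9000) ≈ 0.4545
After 'alert': P(compromised) = 0.75·0.4545 / (0.75·0.4545 + 0.1·0.5455) ≈ 0.8621
After 'alert': P(compromised) = 0.75·0.8621 / (0.75·0.8621 + 0.1·0.1379) ≈ 0.9791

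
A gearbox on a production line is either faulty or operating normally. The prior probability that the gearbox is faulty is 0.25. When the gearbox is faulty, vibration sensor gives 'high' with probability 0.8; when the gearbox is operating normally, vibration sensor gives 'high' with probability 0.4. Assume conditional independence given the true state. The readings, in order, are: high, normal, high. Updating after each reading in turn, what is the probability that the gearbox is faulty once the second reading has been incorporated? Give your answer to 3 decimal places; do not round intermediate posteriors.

After 'high': P(faulty) = 0.8·0.2500 / (0.8·0.2500 + 0.4·0.7500) ≈ 0.4000
After 'normal': P(faulty) = 0.2·0.4000 / (0.2·0.4000 + 0.6·0.6000) ≈ 0.1818

0.182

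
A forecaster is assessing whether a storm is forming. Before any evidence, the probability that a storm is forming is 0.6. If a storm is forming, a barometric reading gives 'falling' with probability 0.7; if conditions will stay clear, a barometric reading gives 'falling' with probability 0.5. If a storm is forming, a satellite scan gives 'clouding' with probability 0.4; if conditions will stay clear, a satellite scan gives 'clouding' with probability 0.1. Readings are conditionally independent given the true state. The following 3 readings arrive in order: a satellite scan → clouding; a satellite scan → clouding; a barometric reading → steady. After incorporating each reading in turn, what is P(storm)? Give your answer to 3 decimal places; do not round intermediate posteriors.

Each posterior becomes the prior for the next update.
After a satellite scan='clouding': P(storm) = 0.4·0.6000 / (0.4·0.6000 + 0.1·0.4000) ≈ 0.8571
After a satellite scan='clouding': P(storm) = 0.4·0.8571 / (0.4·0.8571 + 0.1·0.1429) ≈ 0.9600
After a barometric reading='steady': P(storm) = 0.3·0.9600 / (0.3·0.9600 + 0.5·0.0400) ≈ 0.9351

0.935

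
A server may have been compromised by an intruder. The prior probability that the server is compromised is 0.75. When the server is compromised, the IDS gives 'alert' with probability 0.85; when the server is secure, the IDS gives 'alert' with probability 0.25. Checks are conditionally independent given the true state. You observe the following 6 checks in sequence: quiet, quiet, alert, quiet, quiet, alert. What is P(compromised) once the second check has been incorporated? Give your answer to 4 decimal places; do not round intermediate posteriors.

0.1071

After 'quiet': P(compromised) = 0.15·0.7500 / (0.15·0.7500 + 0.75·0.2500) ≈ 0.3750
After 'quiet': P(compromised) = 0.15·0.3750 / (0.15·0.3750 + 0.75·0.6250) ≈ 0.1071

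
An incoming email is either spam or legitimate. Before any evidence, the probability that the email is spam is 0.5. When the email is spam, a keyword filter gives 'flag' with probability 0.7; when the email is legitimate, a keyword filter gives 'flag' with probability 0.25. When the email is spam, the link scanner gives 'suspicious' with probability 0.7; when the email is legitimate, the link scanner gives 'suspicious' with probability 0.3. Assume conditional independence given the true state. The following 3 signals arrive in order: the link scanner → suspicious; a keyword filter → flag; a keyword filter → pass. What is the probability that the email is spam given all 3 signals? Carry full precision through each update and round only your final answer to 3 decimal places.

0.723

After the link scanner='suspicious': P(spam) = 0.7·0.5000 / (0.7·0.5000 + 0.3·0.5000) ≈ 0.7000
After a keyword filter='flag': P(spam) = 0.7·0.7000 / (0.7·0.7000 + 0.25·0.3000) ≈ 0.8673
After a keyword filter='pass': P(spam) = 0.3·0.8673 / (0.3·0.8673 + 0.75·0.1327) ≈ 0.7232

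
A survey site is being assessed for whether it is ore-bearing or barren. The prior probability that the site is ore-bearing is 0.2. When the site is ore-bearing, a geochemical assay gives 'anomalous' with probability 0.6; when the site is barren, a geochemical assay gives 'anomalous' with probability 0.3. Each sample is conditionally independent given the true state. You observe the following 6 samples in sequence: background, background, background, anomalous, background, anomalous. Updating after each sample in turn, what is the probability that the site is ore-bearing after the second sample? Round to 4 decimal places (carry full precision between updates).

After 'background': P(ore) = 0.4·0.2000 / (0.4·0.2000 + 0.7·0.8000) ≈ 0.1250
After 'background': P(ore) = 0.4·0.1250 / (0.4·0.1250 + 0.7·0.8750) ≈ 0.0755

0.0755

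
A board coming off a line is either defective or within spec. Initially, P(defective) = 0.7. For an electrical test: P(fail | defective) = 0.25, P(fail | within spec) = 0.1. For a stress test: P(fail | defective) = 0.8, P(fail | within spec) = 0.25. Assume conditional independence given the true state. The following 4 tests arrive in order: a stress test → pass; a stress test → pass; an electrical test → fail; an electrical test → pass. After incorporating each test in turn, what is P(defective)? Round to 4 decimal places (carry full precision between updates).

0.2569

After a stress test='pass': P(defective) = 0.2·0.7000 / (0.2·0.7000 + 0.75·0.3000) ≈ 0.3836
After a stress test='pass': P(defective) = 0.2·0.3836 / (0.2·0.3836 + 0.75·0.6164) ≈ 0.1423
After an electrical test='fail': P(defective) = 0.25·0.1423 / (0.25·0.1423 + 0.1·0.8577) ≈ 0.2932
After an electrical test='pass': P(defective) = 0.75·0.2932 / (0.75·0.2932 + 0.9·0.7068) ≈ 0.2569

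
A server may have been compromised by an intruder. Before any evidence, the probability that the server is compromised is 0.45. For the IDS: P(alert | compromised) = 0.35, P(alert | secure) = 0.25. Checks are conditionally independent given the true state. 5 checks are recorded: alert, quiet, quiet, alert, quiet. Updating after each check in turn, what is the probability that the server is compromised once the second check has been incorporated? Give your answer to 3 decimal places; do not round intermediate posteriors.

0.498

After 'alert': P(compromised) = 0.35·0.4500 / (0.35·0.4500 + 0.25·0.5500) ≈ 0.5339
After 'quiet': P(compromised) = 0.65·0.5339 / (0.65·0.5339 + 0.75·0.4661) ≈ 0.4982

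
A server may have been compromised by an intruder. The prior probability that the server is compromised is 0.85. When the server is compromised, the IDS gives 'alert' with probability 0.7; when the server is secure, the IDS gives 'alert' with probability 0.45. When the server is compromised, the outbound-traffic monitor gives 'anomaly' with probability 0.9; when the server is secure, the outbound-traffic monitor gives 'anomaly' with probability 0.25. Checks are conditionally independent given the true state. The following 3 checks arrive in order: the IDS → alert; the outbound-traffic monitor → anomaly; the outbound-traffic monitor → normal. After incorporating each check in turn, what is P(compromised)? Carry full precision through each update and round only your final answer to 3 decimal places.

Apply Bayes' rule sequentially, carrying P(compromised) forward.
After the IDS='alert': P(compromised) = 0.7·0.8500 / (0.7·0.8500 + 0.45·0.1500) ≈ 0.8981
After the outbound-traffic monitor='anomaly': P(compromised) = 0.9·0.8981 / (0.9·0.8981 + 0.25·0.1019) ≈ 0.9695
After the outbound-traffic monitor='normal': P(compromised) = 0.1·0.9695 / (0.1·0.9695 + 0.75·0.0305) ≈ 0.8088

0.809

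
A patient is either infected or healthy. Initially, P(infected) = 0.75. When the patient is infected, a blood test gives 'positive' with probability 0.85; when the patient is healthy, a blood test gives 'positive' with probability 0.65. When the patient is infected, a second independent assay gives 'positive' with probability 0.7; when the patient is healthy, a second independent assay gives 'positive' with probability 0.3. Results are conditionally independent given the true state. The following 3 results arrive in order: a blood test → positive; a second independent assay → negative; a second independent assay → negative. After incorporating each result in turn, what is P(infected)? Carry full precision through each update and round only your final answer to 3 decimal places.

0.419

After a blood test='positive': P(infected) = 0.85·0.7500 / (0.85·0.7500 + 0.65·0.2500) ≈ 0.7969
After a second independent assay='negative': P(infected) = 0.3·0.7969 / (0.3·0.7969 + 0.7·0.2031) ≈ 0.6270
After a second independent assay='negative': P(infected) = 0.3·0.6270 / (0.3·0.6270 + 0.7·0.3730) ≈ 0.4188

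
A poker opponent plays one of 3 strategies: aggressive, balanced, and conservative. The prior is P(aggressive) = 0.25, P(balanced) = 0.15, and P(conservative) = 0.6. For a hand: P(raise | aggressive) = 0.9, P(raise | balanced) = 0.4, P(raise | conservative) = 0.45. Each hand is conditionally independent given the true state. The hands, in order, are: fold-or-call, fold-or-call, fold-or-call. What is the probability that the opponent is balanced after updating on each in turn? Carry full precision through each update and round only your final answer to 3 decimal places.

Apply Bayes' rule sequentially, carrying P(balanced) forward.
After 'fold-or-call': normaliser = 0.1·0.2500 + 0.6·0.1500 + 0.55·0.6000; P(aggressive) ≈ 0.0562, P(balanced) ≈ 0.2022, P(conservative) ≈ 0.7416
After 'fold-or-call': normaliser = 0.1·0.0562 + 0.6·0.2022 + 0.55·0.7416; P(aggressive) ≈ 0.0105, P(balanced) ≈ 0.2269, P(conservative) ≈ 0.7626
After 'fold-or-call': normaliser = 0.1·0.0105 + 0.6·0.2269 + 0.55·0.7626; P(aggressive) ≈ 0.0019, P(balanced) ≈ 0.2446, P(conservative) ≈ 0.7535

0.245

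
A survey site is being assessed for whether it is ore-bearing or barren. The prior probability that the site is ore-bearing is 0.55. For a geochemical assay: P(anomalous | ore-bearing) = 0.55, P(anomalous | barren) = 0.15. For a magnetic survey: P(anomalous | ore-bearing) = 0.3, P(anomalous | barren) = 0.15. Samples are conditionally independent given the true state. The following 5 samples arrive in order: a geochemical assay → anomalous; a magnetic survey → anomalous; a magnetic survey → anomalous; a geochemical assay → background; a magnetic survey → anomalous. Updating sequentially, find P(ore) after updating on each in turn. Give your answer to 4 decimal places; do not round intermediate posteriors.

0.9500

Each posterior becomes the prior for the next update.
After a geochemical assay='anomalous': P(ore) = 0.55·0.5500 / (0.55·0.5500 + 0.15·0.4500) ≈ 0.8176
After a magnetic survey='anomalous': P(ore) = 0.3·0.8176 / (0.3·0.8176 + 0.15·0.1824) ≈ 0.8996
After a magnetic survey='anomalous': P(ore) = 0.3·0.8996 / (0.3·0.8996 + 0.15·0.1004) ≈ 0.9472
After a geochemical assay='background': P(ore) = 0.45·0.9472 / (0.45·0.9472 + 0.85·0.0528) ≈ 0.9047
After a magnetic survey='anomalous': P(ore) = 0.3·0.9047 / (0.3·0.9047 + 0.15·0.0953) ≈ 0.9500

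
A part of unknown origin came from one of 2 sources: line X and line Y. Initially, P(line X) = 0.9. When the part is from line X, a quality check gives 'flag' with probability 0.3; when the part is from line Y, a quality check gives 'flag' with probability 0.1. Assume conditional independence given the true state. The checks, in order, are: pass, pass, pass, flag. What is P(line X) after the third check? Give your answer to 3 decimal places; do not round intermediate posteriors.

After 'pass': P(line X) = 0.7·0.9000 / (0.7·0.9000 + 0.9·0.1000) ≈ 0.8750
After 'pass': P(line X) = 0.7·0.8750 / (0.7·0.8750 + 0.9·0.1250) ≈ 0.8448
After 'pass': P(line X) = 0.7·0.8448 / (0.7·0.8448 + 0.9·0.1552) ≈ 0.8090

0.809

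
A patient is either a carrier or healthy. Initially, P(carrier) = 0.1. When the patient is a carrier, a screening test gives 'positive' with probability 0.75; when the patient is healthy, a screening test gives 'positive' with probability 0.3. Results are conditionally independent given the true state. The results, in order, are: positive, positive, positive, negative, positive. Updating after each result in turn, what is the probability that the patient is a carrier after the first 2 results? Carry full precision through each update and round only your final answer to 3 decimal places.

0.410

Apply Bayes' rule sequentially, carrying P(carrier) forward.
After 'positive': P(carrier) = 0.75·0.1000 / (0.75·0.1000 + 0.3·0.9000) ≈ 0.2174
After 'positive': P(carrier) = 0.75·0.2174 / (0.75·0.2174 + 0.3·0.7826) ≈ 0.4098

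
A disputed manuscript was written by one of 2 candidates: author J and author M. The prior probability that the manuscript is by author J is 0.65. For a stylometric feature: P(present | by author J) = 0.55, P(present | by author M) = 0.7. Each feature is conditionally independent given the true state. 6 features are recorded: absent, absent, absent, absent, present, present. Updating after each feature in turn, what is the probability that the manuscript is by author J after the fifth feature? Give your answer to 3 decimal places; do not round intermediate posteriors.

0.881

After 'absent': P(author J) = 0.45·0.6500 / (0.45·0.6500 + 0.3·0.3500) ≈ 0.7358
After 'absent': P(author J) = 0.45·0.7358 / (0.45·0.7358 + 0.3·0.2642) ≈ 0.8069
After 'absent': P(author J) = 0.45·0.8069 / (0.45·0.8069 + 0.3·0.1931) ≈ 0.8624
After 'absent': P(author J) = 0.45·0.8624 / (0.45·0.8624 + 0.3·0.1376) ≈ 0.9039
After 'present': P(author J) = 0.55·0.9039 / (0.55·0.9039 + 0.7·0.0961) ≈ 0.8808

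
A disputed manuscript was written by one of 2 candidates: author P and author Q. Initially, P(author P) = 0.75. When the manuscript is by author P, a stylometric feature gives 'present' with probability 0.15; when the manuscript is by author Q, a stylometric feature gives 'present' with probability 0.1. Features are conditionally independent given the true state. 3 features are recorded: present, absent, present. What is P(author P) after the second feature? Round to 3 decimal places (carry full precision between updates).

Apply Bayes' rule sequentially, carrying P(author P) forward.
After 'present': P(author P) = 0.15·0.7500 / (0.15·0.7500 + 0.1·0.2500) ≈ 0.8182
After 'absent': P(author P) = 0.85·0.8182 / (0.85·0.8182 + 0.9·0.1818) ≈ 0.8095

0.810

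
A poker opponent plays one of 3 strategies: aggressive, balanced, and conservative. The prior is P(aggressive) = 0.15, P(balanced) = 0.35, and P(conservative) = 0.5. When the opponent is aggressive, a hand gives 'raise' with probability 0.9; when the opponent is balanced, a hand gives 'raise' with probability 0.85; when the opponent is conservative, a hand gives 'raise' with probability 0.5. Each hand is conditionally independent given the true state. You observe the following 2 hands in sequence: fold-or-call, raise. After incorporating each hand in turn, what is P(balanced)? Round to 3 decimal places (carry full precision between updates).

0.244

After 'fold-or-call': normaliser = 0.1·0.1500 + 0.15·0.3500 + 0.5·0.5000; P(aggressive) ≈ 0.0472, P(balanced) ≈ 0.1654, P(conservative) ≈ 0.7874
After 'raise': normaliser = 0.9·0.0472 + 0.85·0.1654 + 0.5·0.7874; P(aggressive) ≈ 0.0737, P(balanced) ≈ 0.2437, P(conservative) ≈ 0.6826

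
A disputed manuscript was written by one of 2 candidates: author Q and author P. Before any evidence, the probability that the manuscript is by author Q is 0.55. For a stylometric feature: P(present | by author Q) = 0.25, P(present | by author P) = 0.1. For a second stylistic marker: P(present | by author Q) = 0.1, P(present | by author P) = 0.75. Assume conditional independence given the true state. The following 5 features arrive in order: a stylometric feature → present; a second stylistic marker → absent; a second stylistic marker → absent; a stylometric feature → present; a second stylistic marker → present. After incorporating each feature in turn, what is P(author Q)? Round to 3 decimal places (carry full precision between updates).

After a stylometric feature='present': P(author Q) = 0.25·0.5500 / (0.25·0.5500 + 0.1·0.4500) ≈ 0.7534
After a second stylistic marker='absent': P(author Q) = 0.9·0.7534 / (0.9·0.7534 + 0.25·0.2466) ≈ 0.9167
After a second stylistic marker='absent': P(author Q) = 0.9·0.9167 / (0.9·0.9167 + 0.25·0.0833) ≈ 0.9754
After a stylometric feature='present': P(author Q) = 0.25·0.9754 / (0.25·0.9754 + 0.1·0.0246) ≈ 0.9900
After a second stylistic marker='present': P(author Q) = 0.1·0.9900 / (0.1·0.9900 + 0.75·0.0100) ≈ 0.9296

0.930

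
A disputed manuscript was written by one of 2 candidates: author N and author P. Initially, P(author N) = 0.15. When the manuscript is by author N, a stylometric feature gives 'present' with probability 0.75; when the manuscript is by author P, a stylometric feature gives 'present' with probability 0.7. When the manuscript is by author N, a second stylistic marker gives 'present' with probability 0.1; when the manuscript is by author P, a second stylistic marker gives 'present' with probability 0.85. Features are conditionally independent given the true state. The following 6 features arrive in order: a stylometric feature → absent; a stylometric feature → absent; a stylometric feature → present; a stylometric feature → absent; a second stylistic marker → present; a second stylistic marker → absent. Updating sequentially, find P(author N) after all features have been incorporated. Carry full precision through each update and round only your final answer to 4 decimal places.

After a stylometric feature='absent': P(author N) = 0.25·0.1500 / (0.25·0.1500 + 0.3·0.8500) ≈ 0.1282
After a stylometric feature='absent': P(author N) = 0.25·0.1282 / (0.25·0.1282 + 0.3·0.8718) ≈ 0.1092
After a stylometric feature='present': P(author N) = 0.75·0.1092 / (0.75·0.1092 + 0.7·0.8908) ≈ 0.1161
After a stylometric feature='absent': P(author N) = 0.25·0.1161 / (0.25·0.1161 + 0.3·0.8839) ≈ 0.0986
After a second stylistic marker='present': P(author N) = 0.1·0.0986 / (0.1·0.0986 + 0.85·0.9014) ≈ 0.0127
After a second stylistic marker='absent': P(author N) = 0.9·0.0127 / (0.9·0.0127 + 0.15·0.9873) ≈ 0.0717

0.0717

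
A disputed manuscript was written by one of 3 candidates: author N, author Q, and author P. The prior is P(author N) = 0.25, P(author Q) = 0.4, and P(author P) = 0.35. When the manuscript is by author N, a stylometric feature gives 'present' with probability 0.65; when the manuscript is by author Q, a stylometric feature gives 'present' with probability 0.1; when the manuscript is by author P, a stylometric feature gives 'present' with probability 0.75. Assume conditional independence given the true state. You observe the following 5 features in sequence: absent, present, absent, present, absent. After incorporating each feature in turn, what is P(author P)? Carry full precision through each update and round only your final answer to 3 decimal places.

0.292

After 'absent': normaliser = 0.35·0.2500 + 0.9·0.4000 + 0.25·0.3500; P(author N) ≈ 0.1636, P(author Q) ≈ 0.6729, P(author P) ≈ 0.1636
After 'present': normaliser = 0.65·0.1636 + 0.1·0.6729 + 0.75·0.1636; P(author N) ≈ 0.3588, P(author Q) ≈ 0.2271, P(author P) ≈ 0.4140
After 'absent': normaliser = 0.35·0.3588 + 0.9·0.2271 + 0.25·0.4140; P(author N) ≈ 0.2897, P(author Q) ≈ 0.4715, P(author P) ≈ 0.2388
After 'present': normaliser = 0.65·0.2897 + 0.1·0.4715 + 0.75·0.2388; P(author N) ≈ 0.4543, P(author Q) ≈ 0.1137, P(author P) ≈ 0.4320
After 'absent': normaliser = 0.35·0.4543 + 0.9·0.1137 + 0.25·0.4320; P(author N) ≈ 0.4304, P(author Q) ≈ 0.2772, P(author P) ≈ 0.2924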